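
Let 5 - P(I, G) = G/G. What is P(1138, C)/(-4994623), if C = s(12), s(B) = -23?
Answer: -4/4994623 ≈ -8.0086e-7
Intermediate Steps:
C = -23
P(I, G) = 4 (P(I, G) = 5 - G/G = 5 - 1*1 = 5 - 1 = 4)
P(1138, C)/(-4994623) = 4/(-4994623) = 4*(-1/4994623) = -4/4994623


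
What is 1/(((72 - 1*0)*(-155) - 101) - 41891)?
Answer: -1/53152 ≈ -1.8814e-5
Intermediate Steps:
1/(((72 - 1*0)*(-155) - 101) - 41891) = 1/(((72 + 0)*(-155) - 101) - 41891) = 1/((72*(-155) - 101) - 41891) = 1/((-11160 - 101) - 41891) = 1/(-11261 - 41891) = 1/(-53152) = -1/53152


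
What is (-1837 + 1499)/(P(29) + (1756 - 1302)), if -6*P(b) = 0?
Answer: -169/227 ≈ -0.74449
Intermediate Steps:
P(b) = 0 (P(b) = -1/6*0 = 0)
(-1837 + 1499)/(P(29) + (1756 - 1302)) = (-1837 + 1499)/(0 + (1756 - 1302)) = -338/(0 + 454) = -338/454 = -338*1/454 = -169/227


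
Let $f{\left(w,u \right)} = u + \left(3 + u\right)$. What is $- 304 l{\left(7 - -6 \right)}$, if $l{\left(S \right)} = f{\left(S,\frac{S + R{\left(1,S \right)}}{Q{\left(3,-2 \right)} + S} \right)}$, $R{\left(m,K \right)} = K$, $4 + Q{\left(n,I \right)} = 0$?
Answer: $- \frac{24016}{9} \approx -2668.4$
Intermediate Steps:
$Q{\left(n,I \right)} = -4$ ($Q{\left(n,I \right)} = -4 + 0 = -4$)
$f{\left(w,u \right)} = 3 + 2 u$
$l{\left(S \right)} = 3 + \frac{4 S}{-4 + S}$ ($l{\left(S \right)} = 3 + 2 \frac{S + S}{-4 + S} = 3 + 2 \frac{2 S}{-4 + S} = 3 + \frac{4 S}{-4 + S}$)
$- 304 l{\left(7 - -6 \right)} = - 304 \frac{-12 + 7 \left(7 - -6\right)}{-4 + \left(7 - -6\right)} = - 304 \frac{-12 + 7 \left(7 + 6\right)}{-4 + \left(7 + 6\right)} = - 304 \frac{-12 + 7 \cdot 13}{-4 + 13} = - 304 \frac{-12 + 91}{9} = - 304 \cdot \frac{1}{9} \cdot 79 = \left(-304\right) \frac{79}{9} = - \frac{24016}{9}$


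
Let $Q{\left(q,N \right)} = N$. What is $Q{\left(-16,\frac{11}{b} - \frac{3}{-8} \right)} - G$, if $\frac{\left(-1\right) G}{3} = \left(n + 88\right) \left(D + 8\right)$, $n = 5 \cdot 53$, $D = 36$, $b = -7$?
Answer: $\frac{2609309}{56} \approx 46595.0$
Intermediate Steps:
$n = 265$
$G = -46596$ ($G = - 3 \left(265 + 88\right) \left(36 + 8\right) = - 3 \cdot 353 \cdot 44 = \left(-3\right) 15532 = -46596$)
$Q{\left(-16,\frac{11}{b} - \frac{3}{-8} \right)} - G = \left(\frac{11}{-7} - \frac{3}{-8}\right) - -46596 = \left(11 \left(- \frac{1}{7}\right) - - \frac{3}{8}\right) + 46596 = \left(- \frac{11}{7} + \frac{3}{8}\right) + 46596 = - \frac{67}{56} + 46596 = \frac{2609309}{56}$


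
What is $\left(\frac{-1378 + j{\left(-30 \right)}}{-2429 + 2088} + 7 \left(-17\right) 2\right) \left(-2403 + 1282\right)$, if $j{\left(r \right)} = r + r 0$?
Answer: $\frac{8127250}{31} \approx 2.6217 \cdot 10^{5}$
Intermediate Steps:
$j{\left(r \right)} = r$ ($j{\left(r \right)} = r + 0 = r$)
$\left(\frac{-1378 + j{\left(-30 \right)}}{-2429 + 2088} + 7 \left(-17\right) 2\right) \left(-2403 + 1282\right) = \left(\frac{-1378 - 30}{-2429 + 2088} + 7 \left(-17\right) 2\right) \left(-2403 + 1282\right) = \left(- \frac{1408}{-341} - 238\right) \left(-1121\right) = \left(\left(-1408\right) \left(- \frac{1}{341}\right) - 238\right) \left(-1121\right) = \left(\frac{128}{31} - 238\right) \left(-1121\right) = \left(- \frac{7250}{31}\right) \left(-1121\right) = \frac{8127250}{31}$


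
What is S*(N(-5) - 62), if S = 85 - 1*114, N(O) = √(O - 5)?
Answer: 1798 - 29*I*√10 ≈ 1798.0 - 91.706*I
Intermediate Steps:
N(O) = √(-5 + O)
S = -29 (S = 85 - 114 = -29)
S*(N(-5) - 62) = -29*(√(-5 - 5) - 62) = -29*(√(-10) - 62) = -29*(I*√10 - 62) = -29*(-62 + I*√10) = 1798 - 29*I*√10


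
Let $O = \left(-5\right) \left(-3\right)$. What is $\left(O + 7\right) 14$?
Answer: $308$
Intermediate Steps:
$O = 15$
$\left(O + 7\right) 14 = \left(15 + 7\right) 14 = 22 \cdot 14 = 308$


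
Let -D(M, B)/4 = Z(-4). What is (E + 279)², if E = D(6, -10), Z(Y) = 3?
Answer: 71289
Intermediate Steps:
D(M, B) = -12 (D(M, B) = -4*3 = -12)
E = -12
(E + 279)² = (-12 + 279)² = 267² = 71289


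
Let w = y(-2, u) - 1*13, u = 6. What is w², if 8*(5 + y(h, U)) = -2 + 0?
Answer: 5329/16 ≈ 333.06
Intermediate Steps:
y(h, U) = -21/4 (y(h, U) = -5 + (-2 + 0)/8 = -5 + (⅛)*(-2) = -5 - ¼ = -21/4)
w = -73/4 (w = -21/4 - 1*13 = -21/4 - 13 = -73/4 ≈ -18.250)
w² = (-73/4)² = 5329/16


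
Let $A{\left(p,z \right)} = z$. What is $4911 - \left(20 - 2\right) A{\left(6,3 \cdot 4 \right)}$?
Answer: $4695$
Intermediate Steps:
$4911 - \left(20 - 2\right) A{\left(6,3 \cdot 4 \right)} = 4911 - \left(20 - 2\right) 3 \cdot 4 = 4911 - 18 \cdot 12 = 4911 - 216 = 4695$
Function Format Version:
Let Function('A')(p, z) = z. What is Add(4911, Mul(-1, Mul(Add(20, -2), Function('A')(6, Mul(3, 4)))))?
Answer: 4695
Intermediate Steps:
Add(4911, Mul(-1, Mul(Add(20, -2), Function('A')(6, Mul(3, 4))))) = Add(4911, Mul(-1, Mul(Add(20, -2), Mul(3, 4)))) = Add(4911, Mul(-1, Mul(18, 12))) = Add(4911, Mul(-1, 216)) = Add(4911, -216) = 4695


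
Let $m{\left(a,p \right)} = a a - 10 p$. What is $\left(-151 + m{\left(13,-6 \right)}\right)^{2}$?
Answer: $6084$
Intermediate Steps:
$m{\left(a,p \right)} = a^{2} - 10 p$
$\left(-151 + m{\left(13,-6 \right)}\right)^{2} = \left(-151 - \left(-60 - 13^{2}\right)\right)^{2} = \left(-151 + \left(169 + 60\right)\right)^{2} = \left(-151 + 229\right)^{2} = 78^{2} = 6084$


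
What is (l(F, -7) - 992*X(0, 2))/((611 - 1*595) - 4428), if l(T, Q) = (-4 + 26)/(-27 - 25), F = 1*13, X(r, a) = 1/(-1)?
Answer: -25781/114712 ≈ -0.22475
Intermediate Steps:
X(r, a) = -1
F = 13
l(T, Q) = -11/26 (l(T, Q) = 22/(-52) = 22*(-1/52) = -11/26)
(l(F, -7) - 992*X(0, 2))/((611 - 1*595) - 4428) = (-11/26 - 992*(-1))/((611 - 1*595) - 4428) = (-11/26 + 992)/((611 - 595) - 4428) = 25781/(26*(16 - 4428)) = (25781/26)/(-4412) = (25781/26)*(-1/4412) = -25781/114712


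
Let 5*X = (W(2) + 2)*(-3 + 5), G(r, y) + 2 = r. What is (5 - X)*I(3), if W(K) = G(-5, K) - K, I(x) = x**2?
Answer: 351/5 ≈ 70.200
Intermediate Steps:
G(r, y) = -2 + r
W(K) = -7 - K (W(K) = (-2 - 5) - K = -7 - K)
X = -14/5 (X = (((-7 - 1*2) + 2)*(-3 + 5))/5 = (((-7 - 2) + 2)*2)/5 = ((-9 + 2)*2)/5 = (-7*2)/5 = (1/5)*(-14) = -14/5 ≈ -2.8000)
(5 - X)*I(3) = (5 - 1*(-14/5))*3**2 = (5 + 14/5)*9 = (39/5)*9 = 351/5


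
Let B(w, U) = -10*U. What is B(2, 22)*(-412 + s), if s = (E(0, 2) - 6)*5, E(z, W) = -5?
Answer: 102740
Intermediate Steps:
s = -55 (s = (-5 - 6)*5 = -11*5 = -55)
B(2, 22)*(-412 + s) = (-10*22)*(-412 - 55) = -220*(-467) = 102740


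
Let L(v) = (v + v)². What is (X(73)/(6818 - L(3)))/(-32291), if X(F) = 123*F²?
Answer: -655467/218997562 ≈ -0.0029930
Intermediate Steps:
L(v) = 4*v² (L(v) = (2*v)² = 4*v²)
(X(73)/(6818 - L(3)))/(-32291) = ((123*73²)/(6818 - 4*3²))/(-32291) = ((123*5329)/(6818 - 4*9))*(-1/32291) = (655467/(6818 - 1*36))*(-1/32291) = (655467/(6818 - 36))*(-1/32291) = (655467/6782)*(-1/32291) = -655467/218997562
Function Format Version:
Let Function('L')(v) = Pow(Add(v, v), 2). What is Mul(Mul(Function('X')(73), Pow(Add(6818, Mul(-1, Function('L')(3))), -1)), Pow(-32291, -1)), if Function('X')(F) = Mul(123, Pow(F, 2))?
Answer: Rational(-655467, 218997562) ≈ -0.0029930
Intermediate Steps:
Function('L')(v) = Mul(4, Pow(v, 2)) (Function('L')(v) = Pow(Mul(2, v), 2) = Mul(4, Pow(v, 2)))
Mul(Mul(Function('X')(73), Pow(Add(6818, Mul(-1, Function('L')(3))), -1)), Pow(-32291, -1)) = Mul(Mul(Mul(123, Pow(73, 2)), Pow(Add(6818, Mul(-1, Mul(4, Pow(3, 2)))), -1)), Pow(-32291, -1)) = Mul(Mul(Mul(123, 5329), Pow(Add(6818, Mul(-1, Mul(4, 9))), -1)), Rational(-1, 32291)) = Mul(Mul(655467, Pow(Add(6818, Mul(-1, 36)), -1)), Rational(-1, 32291)) = Mul(Mul(655467, Pow(Add(6818, -36), -1)), Rational(-1, 32291)) = Mul(Mul(655467, Pow(6782, -1)), Rational(-1, 32291)) = Mul(Mul(655467, Rational(1, 6782)), Rational(-1, 32291)) = Mul(Rational(655467, 6782), Rational(-1, 32291)) = Rational(-655467, 218997562)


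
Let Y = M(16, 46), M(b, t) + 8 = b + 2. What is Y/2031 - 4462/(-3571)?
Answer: 9098032/7252701 ≈ 1.2544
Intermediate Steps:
M(b, t) = -6 + b (M(b, t) = -8 + (b + 2) = -8 + (2 + b) = -6 + b)
Y = 10 (Y = -6 + 16 = 10)
Y/2031 - 4462/(-3571) = 10/2031 - 4462/(-3571) = 10*(1/2031) - 4462*(-1/3571) = 10/2031 + 4462/3571 = 9098032/7252701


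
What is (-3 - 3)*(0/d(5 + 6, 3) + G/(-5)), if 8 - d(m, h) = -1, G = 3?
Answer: 18/5 ≈ 3.6000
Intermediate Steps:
d(m, h) = 9 (d(m, h) = 8 - 1*(-1) = 8 + 1 = 9)
(-3 - 3)*(0/d(5 + 6, 3) + G/(-5)) = (-3 - 3)*(0/9 + 3/(-5)) = -6*(0*(1/9) + 3*(-1/5)) = -6*(0 - 3/5) = -6*(-3/5) = 18/5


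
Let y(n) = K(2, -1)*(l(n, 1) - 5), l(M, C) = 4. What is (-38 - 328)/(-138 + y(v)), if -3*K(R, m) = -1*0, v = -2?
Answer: 61/23 ≈ 2.6522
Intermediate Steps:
K(R, m) = 0 (K(R, m) = -(-1)*0/3 = -⅓*0 = 0)
y(n) = 0 (y(n) = 0*(4 - 5) = 0*(-1) = 0)
(-38 - 328)/(-138 + y(v)) = (-38 - 328)/(-138 + 0) = -366/(-138) = -366*(-1/138) = 61/23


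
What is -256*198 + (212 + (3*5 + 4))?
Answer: -50457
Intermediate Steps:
-256*198 + (212 + (3*5 + 4)) = -50688 + (212 + (15 + 4)) = -50688 + (212 + 19) = -50688 + 231 = -50457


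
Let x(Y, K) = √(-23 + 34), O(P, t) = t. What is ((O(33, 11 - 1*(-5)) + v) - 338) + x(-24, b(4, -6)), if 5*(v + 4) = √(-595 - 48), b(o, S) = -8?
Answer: -326 + √11 + I*√643/5 ≈ -322.68 + 5.0715*I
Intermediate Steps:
v = -4 + I*√643/5 (v = -4 + √(-595 - 48)/5 = -4 + √(-643)/5 = -4 + (I*√643)/5 = -4 + I*√643/5 ≈ -4.0 + 5.0715*I)
x(Y, K) = √11
((O(33, 11 - 1*(-5)) + v) - 338) + x(-24, b(4, -6)) = (((11 - 1*(-5)) + (-4 + I*√643/5)) - 338) + √11 = (((11 + 5) + (-4 + I*√643/5)) - 338) + √11 = ((16 + (-4 + I*√643/5)) - 338) + √11 = ((12 + I*√643/5) - 338) + √11 = (-326 + I*√643/5) + √11 = -326 + √11 + I*√643/5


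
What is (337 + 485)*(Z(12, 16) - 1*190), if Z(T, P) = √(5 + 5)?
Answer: -156180 + 822*√10 ≈ -1.5358e+5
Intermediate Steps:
Z(T, P) = √10
(337 + 485)*(Z(12, 16) - 1*190) = (337 + 485)*(√10 - 1*190) = 822*(√10 - 190) = 822*(-190 + √10) = -156180 + 822*√10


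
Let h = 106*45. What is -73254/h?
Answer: -12209/795 ≈ -15.357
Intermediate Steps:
h = 4770
-73254/h = -73254/4770 = -73254*1/4770 = -12209/795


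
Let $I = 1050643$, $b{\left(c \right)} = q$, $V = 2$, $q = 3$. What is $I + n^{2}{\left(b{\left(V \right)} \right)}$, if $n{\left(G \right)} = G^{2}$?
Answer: $1050724$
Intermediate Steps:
$b{\left(c \right)} = 3$
$I + n^{2}{\left(b{\left(V \right)} \right)} = 1050643 + \left(3^{2}\right)^{2} = 1050643 + 9^{2} = 1050643 + 81 = 1050724$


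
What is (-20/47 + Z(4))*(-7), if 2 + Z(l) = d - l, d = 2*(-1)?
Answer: 2772/47 ≈ 58.979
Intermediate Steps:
d = -2
Z(l) = -4 - l (Z(l) = -2 + (-2 - l) = -4 - l)
(-20/47 + Z(4))*(-7) = (-20/47 + (-4 - 1*4))*(-7) = (-20*1/47 + (-4 - 4))*(-7) = (-20/47 - 8)*(-7) = -396/47*(-7) = 2772/47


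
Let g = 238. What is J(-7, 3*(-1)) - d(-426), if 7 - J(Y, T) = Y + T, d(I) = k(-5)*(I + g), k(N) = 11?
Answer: 2085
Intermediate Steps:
d(I) = 2618 + 11*I (d(I) = 11*(I + 238) = 11*(238 + I) = 2618 + 11*I)
J(Y, T) = 7 - T - Y (J(Y, T) = 7 - (Y + T) = 7 - (T + Y) = 7 + (-T - Y) = 7 - T - Y)
J(-7, 3*(-1)) - d(-426) = (7 - 3*(-1) - 1*(-7)) - (2618 + 11*(-426)) = (7 - 1*(-3) + 7) - (2618 - 4686) = (7 + 3 + 7) - 1*(-2068) = 17 + 2068 = 2085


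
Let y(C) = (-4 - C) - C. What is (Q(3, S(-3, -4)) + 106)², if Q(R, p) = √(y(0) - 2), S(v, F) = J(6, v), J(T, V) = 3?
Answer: (106 + I*√6)² ≈ 11230.0 + 519.29*I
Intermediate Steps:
y(C) = -4 - 2*C
S(v, F) = 3
Q(R, p) = I*√6 (Q(R, p) = √((-4 - 2*0) - 2) = √((-4 + 0) - 2) = √(-4 - 2) = √(-6) = I*√6)
(Q(3, S(-3, -4)) + 106)² = (I*√6 + 106)² = (106 + I*√6)²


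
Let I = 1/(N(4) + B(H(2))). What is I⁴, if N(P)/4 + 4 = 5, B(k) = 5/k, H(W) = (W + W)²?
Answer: 65536/22667121 ≈ 0.0028912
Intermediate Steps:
H(W) = 4*W² (H(W) = (2*W)² = 4*W²)
N(P) = 4 (N(P) = -16 + 4*5 = -16 + 20 = 4)
I = 16/69 (I = 1/(4 + 5/((4*2²))) = 1/(4 + 5/((4*4))) = 1/(4 + 5/16) = 1/(69/16) = 16/69 ≈ 0.23188)
I⁴ = (16/69)⁴ = 65536/22667121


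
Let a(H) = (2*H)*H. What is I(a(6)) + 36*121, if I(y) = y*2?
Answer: 4500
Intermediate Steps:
a(H) = 2*H**2
I(y) = 2*y
I(a(6)) + 36*121 = 2*(2*6**2) + 36*121 = 2*(2*36) + 4356 = 2*72 + 4356 = 144 + 4356 = 4500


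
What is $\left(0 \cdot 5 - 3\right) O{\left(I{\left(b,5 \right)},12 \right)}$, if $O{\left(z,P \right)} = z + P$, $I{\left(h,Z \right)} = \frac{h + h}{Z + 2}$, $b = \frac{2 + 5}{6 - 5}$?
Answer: $-42$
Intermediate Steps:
$b = 7$ ($b = \frac{7}{1} = 7 \cdot 1 = 7$)
$I{\left(h,Z \right)} = \frac{2 h}{2 + Z}$
$O{\left(z,P \right)} = P + z$
$\left(0 \cdot 5 - 3\right) O{\left(I{\left(b,5 \right)},12 \right)} = \left(0 \cdot 5 - 3\right) \left(12 + 2 \cdot 7 \frac{1}{2 + 5}\right) = \left(0 - 3\right) \left(12 + 2 \cdot 7 \cdot \frac{1}{7}\right) = - 3 \left(12 + 2 \cdot 7 \cdot \frac{1}{7}\right) = - 3 \left(12 + 2\right) = \left(-3\right) 14 = -42$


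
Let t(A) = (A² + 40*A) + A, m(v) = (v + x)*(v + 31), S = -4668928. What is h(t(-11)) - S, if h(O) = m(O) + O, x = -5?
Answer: 4768763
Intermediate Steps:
m(v) = (-5 + v)*(31 + v) (m(v) = (v - 5)*(v + 31) = (-5 + v)*(31 + v))
t(A) = A² + 41*A
h(O) = -155 + O² + 27*O (h(O) = (-155 + O² + 26*O) + O = -155 + O² + 27*O)
h(t(-11)) - S = (-155 + (-11*(41 - 11))² + 27*(-11*(41 - 11))) - 1*(-4668928) = (-155 + (-11*30)² + 27*(-11*30)) + 4668928 = (-155 + (-330)² + 27*(-330)) + 4668928 = (-155 + 108900 - 8910) + 4668928 = 99835 + 4668928 = 4768763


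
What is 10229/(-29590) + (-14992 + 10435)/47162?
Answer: -154315432/348880895 ≈ -0.44232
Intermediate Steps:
10229/(-29590) + (-14992 + 10435)/47162 = 10229*(-1/29590) - 4557*1/47162 = -10229/29590 - 4557/47162 = -154315432/348880895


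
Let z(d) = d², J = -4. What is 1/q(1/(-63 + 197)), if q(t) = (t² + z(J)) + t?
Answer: 17956/287431 ≈ 0.062471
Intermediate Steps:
q(t) = 16 + t + t² (q(t) = (t² + (-4)²) + t = (t² + 16) + t = (16 + t²) + t = 16 + t + t²)
1/q(1/(-63 + 197)) = 1/(16 + 1/(-63 + 197) + (1/(-63 + 197))²) = 1/(16 + 1/134 + (1/134)²) = 1/(16 + 1/134 + 1/17956) = 1/(287431/17956) = 17956/287431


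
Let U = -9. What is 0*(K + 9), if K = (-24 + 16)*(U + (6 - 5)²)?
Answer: 0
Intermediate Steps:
K = 64 (K = (-24 + 16)*(-9 + (6 - 5)²) = -8*(-9 + 1²) = -8*(-9 + 1) = -8*(-8) = 64)
0*(K + 9) = 0*(64 + 9) = 0*73 = 0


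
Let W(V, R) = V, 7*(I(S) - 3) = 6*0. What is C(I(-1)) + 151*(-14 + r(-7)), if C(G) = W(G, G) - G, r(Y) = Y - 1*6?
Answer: -4077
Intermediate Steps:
I(S) = 3 (I(S) = 3 + (6*0)/7 = 3 + (⅐)*0 = 3 + 0 = 3)
r(Y) = -6 + Y (r(Y) = Y - 6 = -6 + Y)
C(G) = 0 (C(G) = G - G = 0)
C(I(-1)) + 151*(-14 + r(-7)) = 0 + 151*(-14 + (-6 - 7)) = 0 + 151*(-14 - 13) = 0 + 151*(-27) = 0 - 4077 = -4077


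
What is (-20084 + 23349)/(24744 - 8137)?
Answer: 3265/16607 ≈ 0.19660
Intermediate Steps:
(-20084 + 23349)/(24744 - 8137) = 3265/16607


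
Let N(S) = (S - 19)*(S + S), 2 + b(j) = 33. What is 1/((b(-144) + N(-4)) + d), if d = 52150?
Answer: 1/52365 ≈ 1.9097e-5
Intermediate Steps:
b(j) = 31 (b(j) = -2 + 33 = 31)
N(S) = 2*S*(-19 + S) (N(S) = (-19 + S)*(2*S) = 2*S*(-19 + S))
1/((b(-144) + N(-4)) + d) = 1/((31 + 2*(-4)*(-19 - 4)) + 52150) = 1/((31 + 2*(-4)*(-23)) + 52150) = 1/((31 + 184) + 52150) = 1/(215 + 52150) = 1/52365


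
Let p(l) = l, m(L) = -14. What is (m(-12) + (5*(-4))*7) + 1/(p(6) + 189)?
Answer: -30029/195 ≈ -153.99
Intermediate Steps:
(m(-12) + (5*(-4))*7) + 1/(p(6) + 189) = (-14 + (5*(-4))*7) + 1/(6 + 189) = (-14 - 20*7) + 1/195 = (-14 - 140) + 1/195 = -154 + 1/195 = -30029/195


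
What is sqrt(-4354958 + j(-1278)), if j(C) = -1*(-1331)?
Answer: I*sqrt(4353627) ≈ 2086.5*I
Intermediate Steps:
j(C) = 1331
sqrt(-4354958 + j(-1278)) = sqrt(-4354958 + 1331) = sqrt(-4353627) = I*sqrt(4353627)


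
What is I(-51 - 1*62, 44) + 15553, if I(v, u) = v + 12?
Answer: 15452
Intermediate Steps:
I(v, u) = 12 + v
I(-51 - 1*62, 44) + 15553 = (12 + (-51 - 1*62)) + 15553 = (12 + (-51 - 62)) + 15553 = (12 - 113) + 15553 = -101 + 15553 = 15452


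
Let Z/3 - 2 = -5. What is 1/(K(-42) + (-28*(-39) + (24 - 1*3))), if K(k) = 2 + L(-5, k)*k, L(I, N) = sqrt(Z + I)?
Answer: 1115/1267921 + 42*I*sqrt(14)/1267921 ≈ 0.00087939 + 0.00012394*I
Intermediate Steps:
Z = -9 (Z = 6 + 3*(-5) = 6 - 15 = -9)
L(I, N) = sqrt(-9 + I)
K(k) = 2 + I*k*sqrt(14) (K(k) = 2 + sqrt(-9 - 5)*k = 2 + sqrt(-14)*k = 2 + (I*sqrt(14))*k = 2 + I*k*sqrt(14))
1/(K(-42) + (-28*(-39) + (24 - 1*3))) = 1/((2 + I*(-42)*sqrt(14)) + (-28*(-39) + (24 - 1*3))) = 1/((2 - 42*I*sqrt(14)) + (1092 + (24 - 3))) = 1/((2 - 42*I*sqrt(14)) + (1092 + 21)) = 1/((2 - 42*I*sqrt(14)) + 1113) = 1/(1115 - 42*I*sqrt(14))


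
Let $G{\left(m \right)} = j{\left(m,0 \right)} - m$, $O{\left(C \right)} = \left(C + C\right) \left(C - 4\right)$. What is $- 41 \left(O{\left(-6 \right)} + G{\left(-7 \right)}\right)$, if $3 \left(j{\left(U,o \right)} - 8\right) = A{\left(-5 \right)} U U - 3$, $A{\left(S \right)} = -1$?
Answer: $- \frac{14473}{3} \approx -4824.3$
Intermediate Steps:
$O{\left(C \right)} = 2 C \left(-4 + C\right)$
$j{\left(U,o \right)} = 7 - \frac{U^{2}}{3}$ ($j{\left(U,o \right)} = 8 + \frac{- U U - 3}{3} = 8 + \frac{- U^{2} - 3}{3} = 8 + \frac{-3 - U^{2}}{3} = 8 - \left(1 + \frac{U^{2}}{3}\right) = 7 - \frac{U^{2}}{3}$)
$G{\left(m \right)} = 7 - m - \frac{m^{2}}{3}$ ($G{\left(m \right)} = \left(7 - \frac{m^{2}}{3}\right) - m = 7 - m - \frac{m^{2}}{3}$)
$- 41 \left(O{\left(-6 \right)} + G{\left(-7 \right)}\right) = - 41 \left(2 \left(-6\right) \left(-4 - 6\right) - \left(-14 + \frac{49}{3}\right)\right) = - 41 \left(2 \left(-6\right) \left(-10\right) + \left(7 + 7 - \frac{49}{3}\right)\right) = - 41 \left(120 + \left(7 + 7 - \frac{49}{3}\right)\right) = - 41 \left(120 - \frac{7}{3}\right) = \left(-41\right) \frac{353}{3} = - \frac{14473}{3}$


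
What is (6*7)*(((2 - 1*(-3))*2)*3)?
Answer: 1260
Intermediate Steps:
(6*7)*(((2 - 1*(-3))*2)*3) = 42*(((2 + 3)*2)*3) = 42*((5*2)*3) = 42*(10*3) = 42*30 = 1260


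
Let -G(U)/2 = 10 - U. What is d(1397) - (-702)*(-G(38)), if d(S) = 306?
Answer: -39006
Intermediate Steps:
G(U) = -20 + 2*U (G(U) = -2*(10 - U) = -20 + 2*U)
d(1397) - (-702)*(-G(38)) = 306 - (-702)*(-(-20 + 2*38)) = 306 - (-702)*(-(-20 + 76)) = 306 - (-702)*(-1*56) = 306 - (-702)*(-56) = 306 - 1*39312 = 306 - 39312 = -39006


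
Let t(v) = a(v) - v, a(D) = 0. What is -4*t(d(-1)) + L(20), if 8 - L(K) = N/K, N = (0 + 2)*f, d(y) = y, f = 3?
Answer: 37/10 ≈ 3.7000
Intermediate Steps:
t(v) = -v (t(v) = 0 - v = -v)
N = 6 (N = (0 + 2)*3 = 2*3 = 6)
L(K) = 8 - 6/K
-4*t(d(-1)) + L(20) = -(-4)*(-1) + (8 - 6/20) = -4*1 + (8 - 6*1/20) = -4 + (8 - 3/10) = -4 + 77/10 = 37/10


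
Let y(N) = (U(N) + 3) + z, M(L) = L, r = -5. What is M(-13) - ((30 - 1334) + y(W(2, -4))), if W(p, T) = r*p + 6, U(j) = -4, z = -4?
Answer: 1296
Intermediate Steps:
W(p, T) = 6 - 5*p (W(p, T) = -5*p + 6 = 6 - 5*p)
y(N) = -5 (y(N) = (-4 + 3) - 4 = -1 - 4 = -5)
M(-13) - ((30 - 1334) + y(W(2, -4))) = -13 - ((30 - 1334) - 5) = -13 - (-1304 - 5) = -13 - 1*(-1309) = -13 + 1309 = 1296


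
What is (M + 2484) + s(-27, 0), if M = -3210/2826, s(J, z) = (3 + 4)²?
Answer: 1192508/471 ≈ 2531.9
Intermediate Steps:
s(J, z) = 49 (s(J, z) = 7² = 49)
M = -535/471 (M = -3210*1/2826 = -535/471 ≈ -1.1359)
(M + 2484) + s(-27, 0) = (-535/471 + 2484) + 49 = 1169429/471 + 49 = 1192508/471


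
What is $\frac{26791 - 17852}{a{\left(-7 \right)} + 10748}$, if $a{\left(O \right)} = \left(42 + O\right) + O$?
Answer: $\frac{8939}{10776} \approx 0.82953$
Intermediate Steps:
$a{\left(O \right)} = 42 + 2 O$
$\frac{26791 - 17852}{a{\left(-7 \right)} + 10748} = \frac{26791 - 17852}{\left(42 + 2 \left(-7\right)\right) + 10748} = \frac{8939}{\left(42 - 14\right) + 10748} = \frac{8939}{28 + 10748} = \frac{8939}{10776}$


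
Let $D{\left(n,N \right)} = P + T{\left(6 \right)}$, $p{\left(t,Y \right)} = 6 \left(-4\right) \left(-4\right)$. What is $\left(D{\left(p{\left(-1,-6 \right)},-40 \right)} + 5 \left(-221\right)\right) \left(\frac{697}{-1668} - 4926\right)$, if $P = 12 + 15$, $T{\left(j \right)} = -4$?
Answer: $\frac{4445540365}{834} \approx 5.3304 \cdot 10^{6}$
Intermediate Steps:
$p{\left(t,Y \right)} = 96$ ($p{\left(t,Y \right)} = \left(-24\right) \left(-4\right) = 96$)
$P = 27$
$D{\left(n,N \right)} = 23$ ($D{\left(n,N \right)} = 27 - 4 = 23$)
$\left(D{\left(p{\left(-1,-6 \right)},-40 \right)} + 5 \left(-221\right)\right) \left(\frac{697}{-1668} - 4926\right) = \left(23 + 5 \left(-221\right)\right) \left(\frac{697}{-1668} - 4926\right) = \left(23 - 1105\right) \left(697 \left(- \frac{1}{1668}\right) - 4926\right) = - 1082 \left(- \frac{697}{1668} - 4926\right) = \left(-1082\right) \left(- \frac{8217265}{1668}\right) = \frac{4445540365}{834}$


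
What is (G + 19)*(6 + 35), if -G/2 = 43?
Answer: -2747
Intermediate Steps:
G = -86 (G = -2*43 = -86)
(G + 19)*(6 + 35) = (-86 + 19)*(6 + 35) = -67*41 = -2747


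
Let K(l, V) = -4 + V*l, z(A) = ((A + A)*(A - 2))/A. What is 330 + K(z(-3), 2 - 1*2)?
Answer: 326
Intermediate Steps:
z(A) = -4 + 2*A (z(A) = ((2*A)*(-2 + A))/A = (2*A*(-2 + A))/A = -4 + 2*A)
330 + K(z(-3), 2 - 1*2) = 330 + (-4 + (2 - 1*2)*(-4 + 2*(-3))) = 330 + (-4 + (2 - 2)*(-4 - 6)) = 330 + (-4 + 0*(-10)) = 330 + (-4 + 0) = 330 - 4 = 326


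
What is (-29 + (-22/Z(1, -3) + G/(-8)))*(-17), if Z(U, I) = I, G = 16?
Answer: 1207/3 ≈ 402.33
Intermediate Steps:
(-29 + (-22/Z(1, -3) + G/(-8)))*(-17) = (-29 + (-22/(-3) + 16/(-8)))*(-17) = (-29 + (-22*(-1/3) + 16*(-1/8)))*(-17) = (-29 + (22/3 - 2))*(-17) = (-29 + 16/3)*(-17) = -71/3*(-17) = 1207/3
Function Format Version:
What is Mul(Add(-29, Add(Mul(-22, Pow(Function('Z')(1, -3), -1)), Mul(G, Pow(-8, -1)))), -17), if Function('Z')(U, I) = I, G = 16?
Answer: Rational(1207, 3) ≈ 402.33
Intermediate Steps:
Mul(Add(-29, Add(Mul(-22, Pow(Function('Z')(1, -3), -1)), Mul(G, Pow(-8, -1)))), -17) = Mul(Add(-29, Add(Mul(-22, Pow(-3, -1)), Mul(16, Pow(-8, -1)))), -17) = Mul(Add(-29, Add(Mul(-22, Rational(-1, 3)), Mul(16, Rational(-1, 8)))), -17) = Mul(Add(-29, Add(Rational(22, 3), -2)), -17) = Mul(Add(-29, Rational(16, 3)), -17) = Mul(Rational(-71, 3), -17) = Rational(1207, 3)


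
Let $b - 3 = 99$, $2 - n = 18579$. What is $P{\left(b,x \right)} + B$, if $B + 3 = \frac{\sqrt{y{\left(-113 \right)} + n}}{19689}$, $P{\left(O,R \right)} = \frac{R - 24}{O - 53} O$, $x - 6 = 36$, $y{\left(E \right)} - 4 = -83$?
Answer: $\frac{1689}{49} + \frac{4 i \sqrt{1166}}{19689} \approx 34.469 + 0.0069372 i$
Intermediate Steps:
$n = -18577$ ($n = 2 - 18579 = -18577$)
$y{\left(E \right)} = -79$ ($y{\left(E \right)} = 4 - 83 = -79$)
$x = 42$ ($x = 6 + 36 = 42$)
$b = 102$ ($b = 3 + 99 = 102$)
$P{\left(O,R \right)} = \frac{O \left(-24 + R\right)}{-53 + O}$ ($P{\left(O,R \right)} = \frac{-24 + R}{-53 + O} O = \frac{O \left(-24 + R\right)}{-53 + O}$)
$B = -3 + \frac{4 i \sqrt{1166}}{19689}$ ($B = -3 + \frac{\sqrt{-79 - 18577}}{19689} = -3 + \sqrt{-18656} \cdot \frac{1}{19689} = -3 + 4 i \sqrt{1166} \cdot \frac{1}{19689} = -3 + \frac{4 i \sqrt{1166}}{19689} \approx -3.0 + 0.0069372 i$)
$P{\left(b,x \right)} + B = \frac{102 \left(-24 + 42\right)}{-53 + 102} - \left(3 - \frac{4 i \sqrt{1166}}{19689}\right) = 102 \cdot \frac{1}{49} \cdot 18 - \left(3 - \frac{4 i \sqrt{1166}}{19689}\right) = \frac{1836}{49} - \left(3 - \frac{4 i \sqrt{1166}}{19689}\right) = \frac{1689}{49} + \frac{4 i \sqrt{1166}}{19689}$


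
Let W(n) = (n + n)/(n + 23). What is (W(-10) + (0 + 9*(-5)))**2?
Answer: 366025/169 ≈ 2165.8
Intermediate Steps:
W(n) = 2*n/(23 + n) (W(n) = (2*n)/(23 + n) = 2*n/(23 + n))
(W(-10) + (0 + 9*(-5)))**2 = (2*(-10)/(23 - 10) + (0 + 9*(-5)))**2 = (2*(-10)/13 + (0 - 45))**2 = (2*(-10)*(1/13) - 45)**2 = (-20/13 - 45)**2 = (-605/13)**2 = 366025/169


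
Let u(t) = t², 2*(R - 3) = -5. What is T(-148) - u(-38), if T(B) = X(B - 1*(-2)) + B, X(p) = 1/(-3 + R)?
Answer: -7962/5 ≈ -1592.4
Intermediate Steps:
R = ½ (R = 3 + (½)*(-5) = 3 - 5/2 = ½ ≈ 0.50000)
X(p) = -⅖ (X(p) = 1/(-3 + ½) = 1/(-5/2) = -⅖)
T(B) = -⅖ + B
T(-148) - u(-38) = (-⅖ - 148) - 1*(-38)² = -742/5 - 1*1444 = -742/5 - 1444 = -7962/5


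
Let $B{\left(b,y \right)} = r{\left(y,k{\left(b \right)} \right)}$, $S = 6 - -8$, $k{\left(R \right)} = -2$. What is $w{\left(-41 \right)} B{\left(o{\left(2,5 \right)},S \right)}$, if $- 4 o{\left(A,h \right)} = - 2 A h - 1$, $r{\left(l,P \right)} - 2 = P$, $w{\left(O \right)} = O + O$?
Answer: $0$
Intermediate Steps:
$w{\left(O \right)} = 2 O$
$r{\left(l,P \right)} = 2 + P$
$o{\left(A,h \right)} = \frac{1}{4} + \frac{A h}{2}$ ($o{\left(A,h \right)} = - \frac{- 2 A h - 1}{4} = - \frac{-1 - 2 A h}{4} = \frac{1}{4} + \frac{A h}{2}$)
$S = 14$ ($S = 6 + 8 = 14$)
$B{\left(b,y \right)} = 0$ ($B{\left(b,y \right)} = 2 - 2 = 0$)
$w{\left(-41 \right)} B{\left(o{\left(2,5 \right)},S \right)} = 2 \left(-41\right) 0 = \left(-82\right) 0 = 0$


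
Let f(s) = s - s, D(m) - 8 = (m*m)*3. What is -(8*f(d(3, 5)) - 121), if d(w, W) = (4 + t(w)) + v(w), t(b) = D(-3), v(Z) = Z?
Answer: 121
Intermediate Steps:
D(m) = 8 + 3*m² (D(m) = 8 + (m*m)*3 = 8 + m²*3 = 8 + 3*m²)
t(b) = 35 (t(b) = 8 + 3*(-3)² = 8 + 3*9 = 8 + 27 = 35)
d(w, W) = 39 + w (d(w, W) = (4 + 35) + w = 39 + w)
f(s) = 0
-(8*f(d(3, 5)) - 121) = -(8*0 - 121) = -(0 - 121) = -1*(-121) = 121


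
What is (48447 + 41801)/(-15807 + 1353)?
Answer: -45124/7227 ≈ -6.2438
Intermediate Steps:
(48447 + 41801)/(-15807 + 1353) = 90248/(-14454) = 90248*(-1/14454) = -45124/7227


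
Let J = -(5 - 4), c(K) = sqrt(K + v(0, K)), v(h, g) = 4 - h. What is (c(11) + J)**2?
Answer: (1 - sqrt(15))**2 ≈ 8.2540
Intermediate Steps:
c(K) = sqrt(4 + K) (c(K) = sqrt(K + (4 - 1*0)) = sqrt(K + (4 + 0)) = sqrt(K + 4) = sqrt(4 + K))
J = -1 (J = -1*1 = -1)
(c(11) + J)**2 = (sqrt(4 + 11) - 1)**2 = (sqrt(15) - 1)**2 = (-1 + sqrt(15))**2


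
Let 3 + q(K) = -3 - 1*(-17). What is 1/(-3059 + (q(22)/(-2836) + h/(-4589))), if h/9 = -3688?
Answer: -13014404/39716979803 ≈ -0.00032768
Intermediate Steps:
h = -33192 (h = 9*(-3688) = -33192)
q(K) = 11 (q(K) = -3 + (-3 - 1*(-17)) = -3 + (-3 + 17) = -3 + 14 = 11)
1/(-3059 + (q(22)/(-2836) + h/(-4589))) = 1/(-3059 + (11/(-2836) - 33192/(-4589))) = 1/(-3059 + (11*(-1/2836) - 33192*(-1/4589))) = 1/(-3059 + (-11/2836 + 33192/4589)) = 1/(-3059 + 94082033/13014404) = 1/(-39716979803/13014404) = -13014404/39716979803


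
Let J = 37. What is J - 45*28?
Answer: -1223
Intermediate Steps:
J - 45*28 = 37 - 45*28 = 37 - 1260 = -1223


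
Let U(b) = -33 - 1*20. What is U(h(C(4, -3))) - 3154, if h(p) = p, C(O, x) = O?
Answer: -3207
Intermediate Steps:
U(b) = -53 (U(b) = -33 - 20 = -53)
U(h(C(4, -3))) - 3154 = -53 - 3154 = -3207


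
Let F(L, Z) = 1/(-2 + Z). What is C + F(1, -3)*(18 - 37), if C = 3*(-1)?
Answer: ⅘ ≈ 0.80000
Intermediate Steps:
C = -3
C + F(1, -3)*(18 - 37) = -3 + (18 - 37)/(-2 - 3) = -3 - 19/(-5) = -3 - ⅕*(-19) = -3 + 19/5 = ⅘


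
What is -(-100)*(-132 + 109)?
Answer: -2300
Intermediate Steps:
-(-100)*(-132 + 109) = -(-100)*(-23) = -1*2300 = -2300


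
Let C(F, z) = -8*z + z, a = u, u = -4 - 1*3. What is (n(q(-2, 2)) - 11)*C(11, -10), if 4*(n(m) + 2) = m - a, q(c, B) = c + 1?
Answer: -805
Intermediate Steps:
u = -7 (u = -4 - 3 = -7)
a = -7
q(c, B) = 1 + c
C(F, z) = -7*z
n(m) = -¼ + m/4 (n(m) = -2 + (m - 1*(-7))/4 = -2 + (m + 7)/4 = -2 + (7 + m)/4 = -2 + (7/4 + m/4) = -¼ + m/4)
(n(q(-2, 2)) - 11)*C(11, -10) = ((-¼ + (1 - 2)/4) - 11)*(-7*(-10)) = ((-¼ + (¼)*(-1)) - 11)*70 = ((-¼ - ¼) - 11)*70 = (-½ - 11)*70 = -23/2*70 = -805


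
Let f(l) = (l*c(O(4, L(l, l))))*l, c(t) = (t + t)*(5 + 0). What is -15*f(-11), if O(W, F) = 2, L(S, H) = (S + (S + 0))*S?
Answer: -36300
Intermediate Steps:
L(S, H) = 2*S² (L(S, H) = (S + S)*S = (2*S)*S = 2*S²)
c(t) = 10*t (c(t) = (2*t)*5 = 10*t)
f(l) = 20*l² (f(l) = (l*(10*2))*l = (l*20)*l = (20*l)*l = 20*l²)
-15*f(-11) = -300*(-11)² = -300*121 = -15*2420 = -36300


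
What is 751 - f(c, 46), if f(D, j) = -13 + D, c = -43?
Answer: 807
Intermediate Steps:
751 - f(c, 46) = 751 - (-13 - 43) = 751 - 1*(-56) = 751 + 56 = 807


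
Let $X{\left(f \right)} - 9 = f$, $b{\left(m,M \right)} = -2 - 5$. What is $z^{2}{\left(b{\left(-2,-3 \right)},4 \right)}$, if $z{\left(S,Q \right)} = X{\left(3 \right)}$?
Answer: $144$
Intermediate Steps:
$b{\left(m,M \right)} = -7$
$X{\left(f \right)} = 9 + f$
$z{\left(S,Q \right)} = 12$ ($z{\left(S,Q \right)} = 9 + 3 = 12$)
$z^{2}{\left(b{\left(-2,-3 \right)},4 \right)} = 12^{2} = 144$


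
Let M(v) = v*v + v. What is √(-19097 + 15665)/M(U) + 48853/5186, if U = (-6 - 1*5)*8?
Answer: 48853/5186 + I*√858/3828 ≈ 9.4202 + 0.0076519*I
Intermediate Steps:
U = -88 (U = (-6 - 5)*8 = -11*8 = -88)
M(v) = v + v² (M(v) = v² + v = v + v²)
√(-19097 + 15665)/M(U) + 48853/5186 = √(-19097 + 15665)/((-88*(1 - 88))) + 48853/5186 = √(-3432)/((-88*(-87))) + 48853*(1/5186) = (2*I*√858)/7656 + 48853/5186 = (2*I*√858)*(1/7656) + 48853/5186 = I*√858/3828 + 48853/5186 = 48853/5186 + I*√858/3828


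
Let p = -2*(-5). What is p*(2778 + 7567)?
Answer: 103450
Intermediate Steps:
p = 10
p*(2778 + 7567) = 10*(2778 + 7567) = 10*10345 = 103450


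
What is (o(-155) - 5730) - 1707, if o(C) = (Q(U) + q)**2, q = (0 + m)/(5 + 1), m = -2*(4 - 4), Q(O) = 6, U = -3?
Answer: -7401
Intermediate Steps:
m = 0 (m = -2*0 = 0)
q = 0 (q = (0 + 0)/(5 + 1) = 0/6 = 0*(1/6) = 0)
o(C) = 36 (o(C) = (6 + 0)**2 = 6**2 = 36)
(o(-155) - 5730) - 1707 = (36 - 5730) - 1707 = -5694 - 1707 = -7401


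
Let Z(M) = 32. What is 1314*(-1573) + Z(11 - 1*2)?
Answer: -2066890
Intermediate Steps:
1314*(-1573) + Z(11 - 1*2) = 1314*(-1573) + 32 = -2066922 + 32 = -2066890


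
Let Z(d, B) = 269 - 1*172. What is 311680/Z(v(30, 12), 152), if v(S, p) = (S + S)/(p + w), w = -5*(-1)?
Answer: 311680/97 ≈ 3213.2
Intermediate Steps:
w = 5
v(S, p) = 2*S/(5 + p) (v(S, p) = (S + S)/(p + 5) = (2*S)/(5 + p) = 2*S/(5 + p))
Z(d, B) = 97 (Z(d, B) = 269 - 172 = 97)
311680/Z(v(30, 12), 152) = 311680/97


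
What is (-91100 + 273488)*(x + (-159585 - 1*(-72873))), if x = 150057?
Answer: 11553367860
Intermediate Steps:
(-91100 + 273488)*(x + (-159585 - 1*(-72873))) = (-91100 + 273488)*(150057 + (-159585 - 1*(-72873))) = 182388*(150057 + (-159585 + 72873)) = 182388*(150057 - 86712) = 182388*63345 = 11553367860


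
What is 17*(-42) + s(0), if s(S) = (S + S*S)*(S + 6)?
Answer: -714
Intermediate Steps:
s(S) = (6 + S)*(S + S²) (s(S) = (S + S²)*(6 + S) = (6 + S)*(S + S²))
17*(-42) + s(0) = 17*(-42) + 0*(6 + 0² + 7*0) = -714 + 0*(6 + 0 + 0) = -714 + 0*6 = -714 + 0 = -714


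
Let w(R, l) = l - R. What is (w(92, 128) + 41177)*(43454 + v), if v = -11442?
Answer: 1319310556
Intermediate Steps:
(w(92, 128) + 41177)*(43454 + v) = ((128 - 1*92) + 41177)*(43454 - 11442) = ((128 - 92) + 41177)*32012 = (36 + 41177)*32012 = 41213*32012 = 1319310556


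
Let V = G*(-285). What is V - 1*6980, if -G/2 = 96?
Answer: 47740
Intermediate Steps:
G = -192 (G = -2*96 = -192)
V = 54720 (V = -192*(-285) = 54720)
V - 1*6980 = 54720 - 1*6980 = 54720 - 6980 = 47740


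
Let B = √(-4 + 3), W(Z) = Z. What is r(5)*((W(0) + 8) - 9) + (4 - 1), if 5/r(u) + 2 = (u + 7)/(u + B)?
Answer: -2 - 15*I/2 ≈ -2.0 - 7.5*I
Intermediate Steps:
B = I (B = √(-1) = I ≈ 1.0*I)
r(u) = 5/(-2 + (7 + u)/(I + u)) (r(u) = 5/(-2 + (u + 7)/(u + I)) = 5/(-2 + (7 + u)/(I + u)))
r(5)*((W(0) + 8) - 9) + (4 - 1) = (5*(-I - 1*5)/(-7 + 5 + 2*I))*((0 + 8) - 9) + (4 - 1) = (5*(-I - 5)/(-2 + 2*I))*(8 - 9) + 3 = (5*((-2 - 2*I)/8)*(-5 - I))*(-1) + 3 = (5*(-5 - I)*(-2 - 2*I)/8)*(-1) + 3 = -5*(-5 - I)*(-2 - 2*I)/8 + 3 = 3 - 5*(-5 - I)*(-2 - 2*I)/8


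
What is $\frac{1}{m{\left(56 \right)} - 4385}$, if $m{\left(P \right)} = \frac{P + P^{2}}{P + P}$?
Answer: $- \frac{2}{8713} \approx -0.00022954$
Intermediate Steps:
$m{\left(P \right)} = \frac{P + P^{2}}{2 P}$
$\frac{1}{m{\left(56 \right)} - 4385} = \frac{1}{\left(\frac{1}{2} + \frac{1}{2} \cdot 56\right) - 4385} = \frac{1}{\left(\frac{1}{2} + 28\right) - 4385} = \frac{1}{\frac{57}{2} - 4385} = \frac{1}{- \frac{8713}{2}} = - \frac{2}{8713}$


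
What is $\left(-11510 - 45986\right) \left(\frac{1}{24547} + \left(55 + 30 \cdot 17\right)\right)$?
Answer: $- \frac{797415243776}{24547} \approx -3.2485 \cdot 10^{7}$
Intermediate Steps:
$\left(-11510 - 45986\right) \left(\frac{1}{24547} + \left(55 + 30 \cdot 17\right)\right) = - 57496 \left(\frac{1}{24547} + \left(55 + 510\right)\right) = - 57496 \left(\frac{1}{24547} + 565\right) = \left(-57496\right) \frac{13869056}{24547} = - \frac{797415243776}{24547}$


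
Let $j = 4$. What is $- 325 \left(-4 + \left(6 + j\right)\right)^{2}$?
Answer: $-11700$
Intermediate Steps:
$- 325 \left(-4 + \left(6 + j\right)\right)^{2} = - 325 \left(-4 + \left(6 + 4\right)\right)^{2} = - 325 \left(-4 + 10\right)^{2} = - 325 \cdot 6^{2} = \left(-325\right) 36 = -11700$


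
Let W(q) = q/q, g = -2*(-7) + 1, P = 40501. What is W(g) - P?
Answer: -40500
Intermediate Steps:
g = 15 (g = 14 + 1 = 15)
W(q) = 1
W(g) - P = 1 - 1*40501 = 1 - 40501 = -40500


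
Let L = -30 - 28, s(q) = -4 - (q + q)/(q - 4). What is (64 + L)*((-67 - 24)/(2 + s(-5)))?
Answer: 351/2 ≈ 175.50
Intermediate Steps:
s(q) = -4 - 2*q/(-4 + q)
L = -58
(64 + L)*((-67 - 24)/(2 + s(-5))) = (64 - 58)*((-67 - 24)/(2 + 2*(8 - 3*(-5))/(-4 - 5))) = 6*(-91/(2 + 2*(8 + 15)/(-9))) = 6*(-91/(2 + 2*(-1/9)*23)) = 6*(-91/(2 - 46/9)) = 6*(-91/(-28/9)) = 6*(-91*(-9/28)) = 6*(117/4) = 351/2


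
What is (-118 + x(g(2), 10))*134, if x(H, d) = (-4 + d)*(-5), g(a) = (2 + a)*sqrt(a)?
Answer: -19832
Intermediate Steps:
g(a) = sqrt(a)*(2 + a)
x(H, d) = 20 - 5*d
(-118 + x(g(2), 10))*134 = (-118 + (20 - 5*10))*134 = (-118 + (20 - 50))*134 = (-118 - 30)*134 = -148*134 = -19832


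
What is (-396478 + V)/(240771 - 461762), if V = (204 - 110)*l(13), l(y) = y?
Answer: 1032/577 ≈ 1.7886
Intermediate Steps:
V = 1222 (V = (204 - 110)*13 = 94*13 = 1222)
(-396478 + V)/(240771 - 461762) = (-396478 + 1222)/(240771 - 461762) = -395256/(-220991) = -395256*(-1/220991) = 1032/577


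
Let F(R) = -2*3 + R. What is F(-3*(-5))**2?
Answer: 81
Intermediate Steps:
F(R) = -6 + R
F(-3*(-5))**2 = (-6 - 3*(-5))**2 = (-6 + 15)**2 = 9**2 = 81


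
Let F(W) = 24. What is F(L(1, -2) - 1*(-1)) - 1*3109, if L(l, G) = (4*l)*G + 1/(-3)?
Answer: -3085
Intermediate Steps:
L(l, G) = -⅓ + 4*G*l (L(l, G) = 4*G*l - ⅓ = -⅓ + 4*G*l)
F(L(1, -2) - 1*(-1)) - 1*3109 = 24 - 1*3109 = 24 - 3109 = -3085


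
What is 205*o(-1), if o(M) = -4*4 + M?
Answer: -3485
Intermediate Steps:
o(M) = -16 + M
205*o(-1) = 205*(-16 - 1) = 205*(-17) = -3485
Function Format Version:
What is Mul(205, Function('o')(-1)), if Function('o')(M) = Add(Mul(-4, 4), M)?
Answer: -3485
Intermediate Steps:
Function('o')(M) = Add(-16, M)
Mul(205, Function('o')(-1)) = Mul(205, Add(-16, -1)) = Mul(205, -17) = -3485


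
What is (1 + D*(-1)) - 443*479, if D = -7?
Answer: -212189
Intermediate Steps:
(1 + D*(-1)) - 443*479 = (1 - 7*(-1)) - 443*479 = (1 + 7) - 212197 = 8 - 212197 = -212189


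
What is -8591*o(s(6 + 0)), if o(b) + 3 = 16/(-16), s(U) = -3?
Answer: 34364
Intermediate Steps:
o(b) = -4 (o(b) = -3 + 16/(-16) = -3 + 16*(-1/16) = -3 - 1 = -4)
-8591*o(s(6 + 0)) = -8591*(-4) = 34364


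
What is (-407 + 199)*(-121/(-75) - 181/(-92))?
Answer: -1284764/1725 ≈ -744.79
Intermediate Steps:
(-407 + 199)*(-121/(-75) - 181/(-92)) = -208*(-121*(-1/75) - 181*(-1/92)) = -208*(121/75 + 181/92) = -208*24707/6900 = -1284764/1725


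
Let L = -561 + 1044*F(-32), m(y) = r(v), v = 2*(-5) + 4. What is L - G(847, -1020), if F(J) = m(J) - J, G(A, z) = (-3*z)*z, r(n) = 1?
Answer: 3155091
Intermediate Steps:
v = -6 (v = -10 + 4 = -6)
m(y) = 1
G(A, z) = -3*z²
F(J) = 1 - J
L = 33891 (L = -561 + 1044*(1 - 1*(-32)) = -561 + 1044*(1 + 32) = -561 + 1044*33 = -561 + 34452 = 33891)
L - G(847, -1020) = 33891 - (-3)*(-1020)² = 33891 - (-3)*1040400 = 33891 - 1*(-3121200) = 33891 + 3121200 = 3155091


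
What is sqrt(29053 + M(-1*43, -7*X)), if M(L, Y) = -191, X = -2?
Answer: sqrt(28862) ≈ 169.89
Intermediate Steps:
sqrt(29053 + M(-1*43, -7*X)) = sqrt(29053 - 191) = sqrt(28862)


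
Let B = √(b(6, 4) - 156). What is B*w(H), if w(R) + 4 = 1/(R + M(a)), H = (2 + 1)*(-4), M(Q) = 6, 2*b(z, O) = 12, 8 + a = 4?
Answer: -125*I*√6/6 ≈ -51.031*I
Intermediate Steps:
a = -4 (a = -8 + 4 = -4)
b(z, O) = 6 (b(z, O) = (½)*12 = 6)
H = -12 (H = 3*(-4) = -12)
B = 5*I*√6 (B = √(6 - 156) = √(-150) = 5*I*√6 ≈ 12.247*I)
w(R) = -4 + 1/(6 + R) (w(R) = -4 + 1/(R + 6) = -4 + 1/(6 + R))
B*w(H) = (5*I*√6)*((-23 - 4*(-12))/(6 - 12)) = (5*I*√6)*((-23 + 48)/(-6)) = (5*I*√6)*(-⅙*25) = (5*I*√6)*(-25/6) = -125*I*√6/6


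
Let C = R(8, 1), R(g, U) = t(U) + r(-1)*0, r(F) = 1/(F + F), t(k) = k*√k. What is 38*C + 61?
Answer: 99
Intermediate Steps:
t(k) = k^(3/2)
r(F) = 1/(2*F)
R(g, U) = U^(3/2) (R(g, U) = U^(3/2) + ((½)/(-1))*0 = U^(3/2) + ((½)*(-1))*0 = U^(3/2) - ½*0 = U^(3/2) + 0 = U^(3/2))
C = 1 (C = 1^(3/2) = 1)
38*C + 61 = 38*1 + 61 = 38 + 61 = 99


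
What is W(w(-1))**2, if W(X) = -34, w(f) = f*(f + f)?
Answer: 1156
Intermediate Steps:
w(f) = 2*f**2 (w(f) = f*(2*f) = 2*f**2)
W(w(-1))**2 = (-34)**2 = 1156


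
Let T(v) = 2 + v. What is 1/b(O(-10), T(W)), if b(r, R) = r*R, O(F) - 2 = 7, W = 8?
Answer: 1/90 ≈ 0.011111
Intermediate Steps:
O(F) = 9 (O(F) = 2 + 7 = 9)
b(r, R) = R*r
1/b(O(-10), T(W)) = 1/((2 + 8)*9) = 1/(10*9) = 1/90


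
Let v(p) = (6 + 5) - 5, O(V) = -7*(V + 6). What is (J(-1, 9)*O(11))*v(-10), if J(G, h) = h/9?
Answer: -714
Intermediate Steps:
O(V) = -42 - 7*V (O(V) = -7*(6 + V) = -42 - 7*V)
v(p) = 6 (v(p) = 11 - 5 = 6)
J(G, h) = h/9 (J(G, h) = h*(1/9) = h/9)
(J(-1, 9)*O(11))*v(-10) = (((1/9)*9)*(-42 - 7*11))*6 = (1*(-42 - 77))*6 = (1*(-119))*6 = -119*6 = -714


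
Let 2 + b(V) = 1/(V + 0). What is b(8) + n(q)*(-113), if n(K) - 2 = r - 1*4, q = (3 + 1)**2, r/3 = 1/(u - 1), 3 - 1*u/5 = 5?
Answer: 22435/88 ≈ 254.94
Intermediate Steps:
u = -10 (u = 15 - 5*5 = 15 - 25 = -10)
r = -3/11 (r = 3/(-10 - 1) = 3/(-11) = 3*(-1/11) = -3/11 ≈ -0.27273)
b(V) = -2 + 1/V (b(V) = -2 + 1/(V + 0) = -2 + 1/V)
q = 16 (q = 4**2 = 16)
n(K) = -25/11 (n(K) = 2 + (-3/11 - 1*4) = 2 + (-3/11 - 4) = 2 - 47/11 = -25/11)
b(8) + n(q)*(-113) = (-2 + 1/8) - 25/11*(-113) = (-2 + 1/8) + 2825/11 = -15/8 + 2825/11 = 22435/88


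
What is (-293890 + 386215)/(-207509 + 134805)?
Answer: -92325/72704 ≈ -1.2699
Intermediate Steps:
(-293890 + 386215)/(-207509 + 134805) = 92325/(-72704) = 92325*(-1/72704) = -92325/72704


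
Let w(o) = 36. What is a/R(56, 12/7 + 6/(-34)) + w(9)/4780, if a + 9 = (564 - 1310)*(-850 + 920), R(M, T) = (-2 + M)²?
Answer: -62387411/3484620 ≈ -17.904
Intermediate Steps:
a = -52229 (a = -9 + (564 - 1310)*(-850 + 920) = -9 - 746*70 = -9 - 52220 = -52229)
a/R(56, 12/7 + 6/(-34)) + w(9)/4780 = -52229/(-2 + 56)² + 36/4780 = -52229/(54²) + 36*(1/4780) = -52229/2916 + 9/1195 = -62387411/3484620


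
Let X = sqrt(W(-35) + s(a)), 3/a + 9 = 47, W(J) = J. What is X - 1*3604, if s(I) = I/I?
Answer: -3604 + I*sqrt(34) ≈ -3604.0 + 5.831*I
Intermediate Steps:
a = 3/38 (a = 3/(-9 + 47) = 3/38 ≈ 0.078947)
s(I) = 1
X = I*sqrt(34) (X = sqrt(-35 + 1) = sqrt(-34) = I*sqrt(34) ≈ 5.8309*I)
X - 1*3604 = I*sqrt(34) - 1*3604 = I*sqrt(34) - 3604 = -3604 + I*sqrt(34)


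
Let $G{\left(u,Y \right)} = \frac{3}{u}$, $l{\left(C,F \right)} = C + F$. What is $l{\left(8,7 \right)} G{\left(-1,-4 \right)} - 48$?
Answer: $-93$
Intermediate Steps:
$l{\left(8,7 \right)} G{\left(-1,-4 \right)} - 48 = \left(8 + 7\right) \frac{3}{-1} - 48 = 15 \cdot 3 \left(-1\right) - 48 = 15 \left(-3\right) - 48 = -45 - 48 = -93$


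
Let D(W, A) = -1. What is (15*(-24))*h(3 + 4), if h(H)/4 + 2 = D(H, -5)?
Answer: 4320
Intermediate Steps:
h(H) = -12 (h(H) = -8 + 4*(-1) = -8 - 4 = -12)
(15*(-24))*h(3 + 4) = (15*(-24))*(-12) = -360*(-12) = 4320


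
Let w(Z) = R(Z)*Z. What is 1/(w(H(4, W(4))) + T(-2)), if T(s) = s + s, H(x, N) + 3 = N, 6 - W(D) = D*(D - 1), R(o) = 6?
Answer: -1/58 ≈ -0.017241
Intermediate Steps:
W(D) = 6 - D*(-1 + D) (W(D) = 6 - D*(D - 1) = 6 - D*(-1 + D))
H(x, N) = -3 + N
T(s) = 2*s
w(Z) = 6*Z
1/(w(H(4, W(4))) + T(-2)) = 1/(6*(-3 + (6 + 4 - 1*4**2)) + 2*(-2)) = 1/(6*(-3 + (6 + 4 - 1*16)) - 4) = 1/(6*(-3 + (6 + 4 - 16)) - 4) = 1/(6*(-3 - 6) - 4) = 1/(6*(-9) - 4) = 1/(-54 - 4) = 1/(-58) = -1/58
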